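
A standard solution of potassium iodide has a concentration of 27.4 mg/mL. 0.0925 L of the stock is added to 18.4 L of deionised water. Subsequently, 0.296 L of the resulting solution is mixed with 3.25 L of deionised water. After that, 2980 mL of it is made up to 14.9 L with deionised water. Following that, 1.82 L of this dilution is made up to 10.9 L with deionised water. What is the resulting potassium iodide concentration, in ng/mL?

Overall dilution factor = 199.9 × 11.98 × 5 × 5.989 = 7.17 × 10⁴.
27.4 mg/mL / 7.17 × 10⁴ = 3.82 × 10⁻⁴ mg/mL = 382 ng/mL.

382 ng/mL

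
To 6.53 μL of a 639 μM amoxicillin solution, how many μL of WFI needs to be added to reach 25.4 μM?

V₂ = C₁V₁/C₂ = 639 × 6.53 / 25.4 = 164 μL.
Diluent to add = V₂ − V₁ = 164 − 6.53 = 158 μL.

158 μL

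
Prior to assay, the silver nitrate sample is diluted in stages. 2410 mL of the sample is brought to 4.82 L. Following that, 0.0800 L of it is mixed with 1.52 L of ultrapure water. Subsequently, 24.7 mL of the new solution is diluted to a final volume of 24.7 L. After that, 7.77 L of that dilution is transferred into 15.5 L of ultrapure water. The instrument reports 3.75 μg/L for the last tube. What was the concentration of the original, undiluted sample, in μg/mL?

449 μg/mL

Overall dilution factor = 2 × 20 × 1000 × 2.995 = 1.20 × 10⁵.
Original = 3.75 μg/L × 1.20 × 10⁵ = 4.49 × 10⁵ μg/L = 449 μg/mL.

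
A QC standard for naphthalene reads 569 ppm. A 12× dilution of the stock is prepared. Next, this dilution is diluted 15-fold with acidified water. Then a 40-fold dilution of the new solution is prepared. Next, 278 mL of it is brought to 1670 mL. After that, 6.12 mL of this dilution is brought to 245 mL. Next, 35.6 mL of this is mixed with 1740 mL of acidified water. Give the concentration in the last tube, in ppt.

Overall dilution factor = 12 × 15 × 40 × 6.007 × 40.03 × 49.88 = 8.64 × 10⁷.
569 ppm / 8.64 × 10⁷ = 6.59 × 10⁻⁶ ppm = 6.59 ppt.

6.59 ppt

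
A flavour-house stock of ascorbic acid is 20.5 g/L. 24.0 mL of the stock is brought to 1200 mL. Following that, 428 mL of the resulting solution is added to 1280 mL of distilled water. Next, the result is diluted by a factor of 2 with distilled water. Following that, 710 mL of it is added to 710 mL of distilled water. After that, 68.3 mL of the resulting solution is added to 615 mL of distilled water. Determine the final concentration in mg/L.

Overall dilution factor = 50 × 3.991 × 2 × 2 × 10.00 = 7985.
20.5 g/L / 7985 = 2.57 × 10⁻³ g/L = 2.57 mg/L.

2.57 mg/L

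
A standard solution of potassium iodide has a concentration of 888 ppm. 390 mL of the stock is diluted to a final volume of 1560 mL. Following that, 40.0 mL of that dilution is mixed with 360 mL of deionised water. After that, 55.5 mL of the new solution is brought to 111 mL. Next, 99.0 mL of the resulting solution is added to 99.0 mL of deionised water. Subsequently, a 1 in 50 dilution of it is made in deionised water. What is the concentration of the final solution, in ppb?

111 ppb

Overall dilution factor = 4 × 10 × 2 × 2 × 50 = 8000.
888 ppm / 8000 = 0.111 ppm = 111 ppb.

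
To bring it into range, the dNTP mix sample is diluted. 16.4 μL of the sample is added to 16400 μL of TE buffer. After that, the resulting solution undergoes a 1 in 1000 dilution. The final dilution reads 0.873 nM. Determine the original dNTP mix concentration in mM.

Overall dilution factor = 1001 × 1000 = 1.00 × 10⁶.
Original = 0.873 nM × 1.00 × 10⁶ = 8.74 × 10⁵ nM = 0.874 mM.

0.874 mM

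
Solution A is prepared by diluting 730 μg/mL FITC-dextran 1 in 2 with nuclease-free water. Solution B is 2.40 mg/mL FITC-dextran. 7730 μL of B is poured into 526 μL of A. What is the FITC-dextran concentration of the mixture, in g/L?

2.27 g/L

C_A = 730 μg/mL / 2 = 365 μg/mL.
C_B = 2.40 mg/mL = 2400 μg/mL.
C_mix = (C_A·V_A + C_B·V_B)/(V_A + V_B) = (365×526 + 2400×7730) / 8256 = 2270 μg/mL = 2.27 g/L.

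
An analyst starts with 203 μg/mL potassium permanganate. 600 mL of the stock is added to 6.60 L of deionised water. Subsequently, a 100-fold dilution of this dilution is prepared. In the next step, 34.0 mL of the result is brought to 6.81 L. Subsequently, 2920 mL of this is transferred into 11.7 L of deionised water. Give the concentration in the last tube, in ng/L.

169 ng/L

Overall dilution factor = 12 × 100 × 200.3 × 5.007 = 1.20 × 10⁶.
203 μg/mL / 1.20 × 10⁶ = 1.69 × 10⁻⁴ μg/mL = 169 ng/L.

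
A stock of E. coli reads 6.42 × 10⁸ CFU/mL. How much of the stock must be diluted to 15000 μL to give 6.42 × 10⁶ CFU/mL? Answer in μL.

150 μL

V₁ = C₂V₂/C₁ = 6.42 × 10⁶ × 15000 / 6.42 × 10⁸ = 150 μL.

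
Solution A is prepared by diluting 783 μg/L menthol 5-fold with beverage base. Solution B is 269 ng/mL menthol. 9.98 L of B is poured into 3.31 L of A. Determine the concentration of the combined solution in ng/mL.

241 ng/mL

C_A = 783 μg/L / 5 = 157 μg/L.
C_B = 269 ng/mL = 269 μg/L.
C_mix = (C_A·V_A + C_B·V_B)/(V_A + V_B) = (157×3.31 + 269×9.98) / 13.29 = 241 μg/L = 241 ng/mL.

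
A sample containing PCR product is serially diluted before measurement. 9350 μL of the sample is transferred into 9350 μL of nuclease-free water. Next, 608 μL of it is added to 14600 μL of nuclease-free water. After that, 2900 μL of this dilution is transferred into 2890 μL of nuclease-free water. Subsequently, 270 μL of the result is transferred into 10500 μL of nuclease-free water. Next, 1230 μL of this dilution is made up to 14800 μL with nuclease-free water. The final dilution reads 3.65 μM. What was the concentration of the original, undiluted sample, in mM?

175 mM

Overall dilution factor = 2 × 25.01 × 1.997 × 39.89 × 12.03 = 4.79 × 10⁴.
Original = 3.65 μM × 4.79 × 10⁴ = 1.75 × 10⁵ μM = 175 mM.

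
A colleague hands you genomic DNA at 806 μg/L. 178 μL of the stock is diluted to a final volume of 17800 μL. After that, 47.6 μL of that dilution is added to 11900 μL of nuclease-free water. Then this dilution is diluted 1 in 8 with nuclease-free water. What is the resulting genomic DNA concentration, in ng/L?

4.01 ng/L

Overall dilution factor = 100 × 251 × 8 = 2.01 × 10⁵.
806 μg/L / 2.01 × 10⁵ = 4.01 × 10⁻³ μg/L = 4.01 ng/L.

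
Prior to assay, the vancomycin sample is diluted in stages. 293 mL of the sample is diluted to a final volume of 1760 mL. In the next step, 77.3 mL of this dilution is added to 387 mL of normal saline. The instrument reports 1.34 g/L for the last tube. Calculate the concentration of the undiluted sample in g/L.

48.3 g/L

Overall dilution factor = 6.007 × 6.006 = 36.1.
Original = 1.34 g/L × 36.1 = 48.3 g/L.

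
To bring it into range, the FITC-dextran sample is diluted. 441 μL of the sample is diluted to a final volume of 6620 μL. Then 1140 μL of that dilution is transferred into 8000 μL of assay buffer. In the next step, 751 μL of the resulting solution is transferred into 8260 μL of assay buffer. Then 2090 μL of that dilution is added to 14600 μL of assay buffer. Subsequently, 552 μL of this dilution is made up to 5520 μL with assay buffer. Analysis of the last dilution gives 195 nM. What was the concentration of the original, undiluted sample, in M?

Overall dilution factor = 15.01 × 8.018 × 12.00 × 7.986 × 10 = 1.15 × 10⁵.
Original = 195 nM × 1.15 × 10⁵ = 2.25 × 10⁷ nM = 0.0225 M.

0.0225 M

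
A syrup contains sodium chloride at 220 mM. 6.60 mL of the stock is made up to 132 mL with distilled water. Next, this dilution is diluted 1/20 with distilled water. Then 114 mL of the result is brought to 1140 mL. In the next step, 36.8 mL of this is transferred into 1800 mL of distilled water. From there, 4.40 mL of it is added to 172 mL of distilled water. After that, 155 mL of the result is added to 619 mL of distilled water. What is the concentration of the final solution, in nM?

5.50 nM

Overall dilution factor = 20 × 20 × 10 × 49.91 × 40.09 × 4.994 = 4.00 × 10⁷.
220 mM / 4.00 × 10⁷ = 5.50 × 10⁻⁶ mM = 5.50 nM.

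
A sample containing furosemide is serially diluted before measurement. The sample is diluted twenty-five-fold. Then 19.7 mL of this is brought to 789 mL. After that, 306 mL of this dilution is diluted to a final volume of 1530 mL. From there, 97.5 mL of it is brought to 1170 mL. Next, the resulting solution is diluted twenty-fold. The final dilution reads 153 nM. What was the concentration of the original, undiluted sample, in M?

Overall dilution factor = 25 × 40.05 × 5 × 12 × 20 = 1.20 × 10⁶.
Original = 153 nM × 1.20 × 10⁶ = 1.84 × 10⁸ nM = 0.184 M.

0.184 M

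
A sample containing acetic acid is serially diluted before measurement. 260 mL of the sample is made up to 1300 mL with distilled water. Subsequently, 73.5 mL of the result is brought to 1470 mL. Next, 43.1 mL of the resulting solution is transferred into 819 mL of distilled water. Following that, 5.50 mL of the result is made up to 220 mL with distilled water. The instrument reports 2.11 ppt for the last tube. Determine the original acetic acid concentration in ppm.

Overall dilution factor = 5 × 20 × 20.00 × 40 = 8.00 × 10⁴.
Original = 2.11 ppt × 8.00 × 10⁴ = 1.69 × 10⁵ ppt = 0.169 ppm.

0.169 ppm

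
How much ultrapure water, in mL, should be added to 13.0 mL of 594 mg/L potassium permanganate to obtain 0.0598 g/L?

116 mL

0.0598 g/L = 59.8 mg/L.
V₂ = C₁V₁/C₂ = 594 × 13.0 / 59.8 = 129 mL.
Diluent to add = V₂ − V₁ = 129 − 13.0 = 116 mL.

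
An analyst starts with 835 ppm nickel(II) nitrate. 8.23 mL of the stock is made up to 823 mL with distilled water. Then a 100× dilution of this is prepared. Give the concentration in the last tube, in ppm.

Overall dilution factor = 100 × 100 = 1.00 × 10⁴.
835 ppm / 1.00 × 10⁴ = 0.0835 ppm.

0.0835 ppm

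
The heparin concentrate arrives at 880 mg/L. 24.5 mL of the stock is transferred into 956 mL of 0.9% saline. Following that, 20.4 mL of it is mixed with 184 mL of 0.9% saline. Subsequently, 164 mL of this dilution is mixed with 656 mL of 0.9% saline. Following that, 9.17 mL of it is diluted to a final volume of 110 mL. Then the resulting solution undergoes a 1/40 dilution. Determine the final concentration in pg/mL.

Overall dilution factor = 40.02 × 10.02 × 5 × 12.00 × 40 = 9.62 × 10⁵.
880 mg/L / 9.62 × 10⁵ = 9.15 × 10⁻⁴ mg/L = 915 pg/mL.

915 pg/mL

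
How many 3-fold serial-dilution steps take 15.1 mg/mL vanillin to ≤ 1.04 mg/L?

Need 3ⁿ ≥ 1.45 × 10⁴, so n ≥ log(1.45 × 10⁴)/log(3) = 8.72.
Minimum whole steps: n = 9.

9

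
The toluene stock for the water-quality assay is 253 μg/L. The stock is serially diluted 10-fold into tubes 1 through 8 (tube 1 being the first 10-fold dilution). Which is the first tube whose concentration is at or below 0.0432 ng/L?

tube 7

Tube n has concentration 253 μg/L / 10ⁿ.
Need 10ⁿ ≥ 253 μg/L / 0.0432 ng/L = 5.86 × 10⁶, so n ≥ 6.77.
First such tube: n = 7.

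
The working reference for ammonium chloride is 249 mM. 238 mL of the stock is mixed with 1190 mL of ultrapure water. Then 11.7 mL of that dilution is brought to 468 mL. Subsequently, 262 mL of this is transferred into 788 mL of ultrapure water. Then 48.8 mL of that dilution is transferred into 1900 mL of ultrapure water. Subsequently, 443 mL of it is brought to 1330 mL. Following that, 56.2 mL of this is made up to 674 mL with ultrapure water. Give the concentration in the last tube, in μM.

Overall dilution factor = 6 × 40 × 4.008 × 39.93 × 3.002 × 11.99 = 1.38 × 10⁶.
249 mM / 1.38 × 10⁶ = 1.80 × 10⁻⁴ mM = 0.180 μM.

0.180 μM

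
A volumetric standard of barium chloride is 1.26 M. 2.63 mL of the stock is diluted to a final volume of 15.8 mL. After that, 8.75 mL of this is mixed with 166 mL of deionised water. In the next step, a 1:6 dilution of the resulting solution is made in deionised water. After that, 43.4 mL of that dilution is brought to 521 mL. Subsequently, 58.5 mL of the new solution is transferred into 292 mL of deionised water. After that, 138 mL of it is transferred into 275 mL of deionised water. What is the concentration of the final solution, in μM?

Overall dilution factor = 6.008 × 19.97 × 6 × 12.00 × 5.991 × 2.993 = 1.55 × 10⁵.
1.26 M / 1.55 × 10⁵ = 8.13 × 10⁻⁶ M = 8.13 μM.

8.13 μM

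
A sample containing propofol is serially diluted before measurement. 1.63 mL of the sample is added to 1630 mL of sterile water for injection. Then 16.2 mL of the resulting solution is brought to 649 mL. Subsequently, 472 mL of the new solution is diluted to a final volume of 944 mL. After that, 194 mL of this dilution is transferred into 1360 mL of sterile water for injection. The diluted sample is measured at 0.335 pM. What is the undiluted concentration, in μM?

0.215 μM

Overall dilution factor = 1001 × 40.06 × 2 × 8.010 = 6.42 × 10⁵.
Original = 0.335 pM × 6.42 × 10⁵ = 2.15 × 10⁵ pM = 0.215 μM.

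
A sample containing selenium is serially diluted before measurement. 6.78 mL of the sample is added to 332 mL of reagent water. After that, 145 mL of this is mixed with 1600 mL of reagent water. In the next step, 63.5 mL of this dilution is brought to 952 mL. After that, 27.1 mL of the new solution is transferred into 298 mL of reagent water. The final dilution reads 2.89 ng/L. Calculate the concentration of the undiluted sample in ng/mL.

Overall dilution factor = 49.97 × 12.03 × 14.99 × 12.00 = 1.08 × 10⁵.
Original = 2.89 ng/L × 1.08 × 10⁵ = 3.13 × 10⁵ ng/L = 313 ng/mL.

313 ng/mL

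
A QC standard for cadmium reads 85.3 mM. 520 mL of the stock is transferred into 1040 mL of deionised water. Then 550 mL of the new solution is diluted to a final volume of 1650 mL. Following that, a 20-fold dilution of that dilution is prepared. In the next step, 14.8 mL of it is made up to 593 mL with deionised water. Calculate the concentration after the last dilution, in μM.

Overall dilution factor = 3 × 3 × 20 × 40.07 = 7212.
85.3 mM / 7212 = 0.0118 mM = 11.8 μM.

11.8 μM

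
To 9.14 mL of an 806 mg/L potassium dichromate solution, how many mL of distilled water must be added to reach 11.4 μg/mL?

11.4 μg/mL = 11.4 mg/L.
V₂ = C₁V₁/C₂ = 806 × 9.14 / 11.4 = 646 mL.
Diluent to add = V₂ − V₁ = 646 − 9.14 = 637 mL.

637 mL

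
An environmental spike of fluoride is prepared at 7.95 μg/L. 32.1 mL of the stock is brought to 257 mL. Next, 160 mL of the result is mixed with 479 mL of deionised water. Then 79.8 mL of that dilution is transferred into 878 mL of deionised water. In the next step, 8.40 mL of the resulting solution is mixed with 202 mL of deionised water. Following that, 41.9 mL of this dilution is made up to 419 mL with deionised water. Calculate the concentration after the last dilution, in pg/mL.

Overall dilution factor = 8.006 × 3.994 × 12.00 × 25.05 × 10 = 9.61 × 10⁴.
7.95 μg/L / 9.61 × 10⁴ = 8.27 × 10⁻⁵ μg/L = 0.0827 pg/mL.

0.0827 pg/mL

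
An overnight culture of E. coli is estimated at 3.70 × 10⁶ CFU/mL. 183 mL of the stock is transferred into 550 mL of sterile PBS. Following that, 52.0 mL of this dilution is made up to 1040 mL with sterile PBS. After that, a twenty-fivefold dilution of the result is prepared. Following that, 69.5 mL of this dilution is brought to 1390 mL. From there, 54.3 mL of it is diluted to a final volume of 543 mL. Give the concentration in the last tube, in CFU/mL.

9.24 CFU/mL

Overall dilution factor = 4.005 × 20 × 25 × 20 × 10 = 4.01 × 10⁵.
3.70 × 10⁶ CFU/mL / 4.01 × 10⁵ = 9.24 CFU/mL.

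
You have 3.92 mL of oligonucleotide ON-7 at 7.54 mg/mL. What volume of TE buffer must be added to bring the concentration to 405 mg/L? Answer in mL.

69.1 mL

405 mg/L = 0.405 mg/mL.
V₂ = C₁V₁/C₂ = 7.54 × 3.92 / 0.405 = 73.0 mL.
Diluent to add = V₂ − V₁ = 73.0 − 3.92 = 69.1 mL.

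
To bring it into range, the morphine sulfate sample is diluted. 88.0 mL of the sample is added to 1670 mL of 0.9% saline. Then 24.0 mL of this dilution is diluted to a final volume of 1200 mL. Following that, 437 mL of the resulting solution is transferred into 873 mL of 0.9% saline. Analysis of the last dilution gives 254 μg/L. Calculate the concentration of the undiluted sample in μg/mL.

761 μg/mL

Overall dilution factor = 19.98 × 50 × 2.998 = 2994.
Original = 254 μg/L × 2994 = 7.61 × 10⁵ μg/L = 761 μg/mL.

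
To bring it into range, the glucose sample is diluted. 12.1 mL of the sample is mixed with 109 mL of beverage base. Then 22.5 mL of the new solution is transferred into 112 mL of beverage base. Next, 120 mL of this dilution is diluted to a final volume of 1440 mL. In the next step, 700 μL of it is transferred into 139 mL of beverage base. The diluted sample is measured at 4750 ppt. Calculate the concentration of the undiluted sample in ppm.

Overall dilution factor = 10.01 × 5.978 × 12 × 199.6 = 1.43 × 10⁵.
Original = 4750 ppt × 1.43 × 10⁵ = 6.81 × 10⁸ ppt = 681 ppm.

681 ppm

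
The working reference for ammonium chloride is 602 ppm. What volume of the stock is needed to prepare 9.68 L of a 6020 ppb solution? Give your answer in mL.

6020 ppb = 6.02 ppm.
V₁ = C₂V₂/C₁ = 6.02 × 9.68 / 602 = 0.0968 L = 96.8 mL.

96.8 mL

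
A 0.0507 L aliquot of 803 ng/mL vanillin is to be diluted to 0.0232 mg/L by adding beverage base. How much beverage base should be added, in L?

1.70 L

0.0232 mg/L = 23.2 ng/mL.
V₂ = C₁V₁/C₂ = 803 × 0.0507 / 23.2 = 1.75 L.
Diluent to add = V₂ − V₁ = 1.75 − 0.0507 = 1.70 L.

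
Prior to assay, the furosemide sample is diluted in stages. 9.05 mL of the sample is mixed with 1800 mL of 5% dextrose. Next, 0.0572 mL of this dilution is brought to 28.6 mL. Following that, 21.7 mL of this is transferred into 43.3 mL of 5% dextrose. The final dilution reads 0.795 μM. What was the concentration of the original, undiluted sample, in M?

Overall dilution factor = 199.9 × 500 × 2.995 = 2.99 × 10⁵.
Original = 0.795 μM × 2.99 × 10⁵ = 2.38 × 10⁵ μM = 0.238 M.

0.238 M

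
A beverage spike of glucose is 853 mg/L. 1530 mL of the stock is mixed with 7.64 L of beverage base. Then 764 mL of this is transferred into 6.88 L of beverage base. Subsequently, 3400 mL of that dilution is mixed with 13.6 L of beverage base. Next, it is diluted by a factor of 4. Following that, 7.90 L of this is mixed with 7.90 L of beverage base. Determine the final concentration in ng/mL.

Overall dilution factor = 5.993 × 10.01 × 5 × 4 × 2 = 2399.
853 mg/L / 2399 = 0.356 mg/L = 356 ng/mL.

356 ng/mL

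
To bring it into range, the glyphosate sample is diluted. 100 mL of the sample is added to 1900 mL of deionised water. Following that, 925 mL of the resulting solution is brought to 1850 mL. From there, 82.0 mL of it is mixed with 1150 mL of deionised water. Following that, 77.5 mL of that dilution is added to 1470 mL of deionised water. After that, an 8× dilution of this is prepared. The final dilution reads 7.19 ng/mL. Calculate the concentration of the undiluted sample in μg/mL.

Overall dilution factor = 20 × 2 × 15.02 × 19.97 × 8 = 9.60 × 10⁴.
Original = 7.19 ng/mL × 9.60 × 10⁴ = 6.90 × 10⁵ ng/mL = 690 μg/mL.

690 μg/mL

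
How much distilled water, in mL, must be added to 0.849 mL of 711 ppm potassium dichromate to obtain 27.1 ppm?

21.4 mL

V₂ = C₁V₁/C₂ = 711 × 0.849 / 27.1 = 22.3 mL.
Diluent to add = V₂ − V₁ = 22.3 − 0.849 = 21.4 mL.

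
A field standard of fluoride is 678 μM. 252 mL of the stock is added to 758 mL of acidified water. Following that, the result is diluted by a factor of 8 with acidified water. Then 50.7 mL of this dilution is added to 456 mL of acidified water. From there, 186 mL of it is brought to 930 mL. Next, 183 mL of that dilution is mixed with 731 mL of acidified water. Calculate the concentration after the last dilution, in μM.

0.0847 μM

Overall dilution factor = 4.008 × 8 × 9.994 × 5 × 4.995 = 8002.
678 μM / 8002 = 0.0847 μM.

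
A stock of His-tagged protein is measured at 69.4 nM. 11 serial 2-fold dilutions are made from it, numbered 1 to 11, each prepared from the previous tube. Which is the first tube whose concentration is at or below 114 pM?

tube 10

Tube n has concentration 69.4 nM / 2ⁿ.
Need 2ⁿ ≥ 69.4 nM / 114 pM = 609, so n ≥ 9.25.
First such tube: n = 10.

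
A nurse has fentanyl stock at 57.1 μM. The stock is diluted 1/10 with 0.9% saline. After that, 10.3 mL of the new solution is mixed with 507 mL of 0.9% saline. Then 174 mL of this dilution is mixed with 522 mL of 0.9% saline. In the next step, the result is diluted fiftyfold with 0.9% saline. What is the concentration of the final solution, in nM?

Overall dilution factor = 10 × 50.22 × 4 × 50 = 1.00 × 10⁵.
57.1 μM / 1.00 × 10⁵ = 5.68 × 10⁻⁴ μM = 0.568 nM.

0.568 nM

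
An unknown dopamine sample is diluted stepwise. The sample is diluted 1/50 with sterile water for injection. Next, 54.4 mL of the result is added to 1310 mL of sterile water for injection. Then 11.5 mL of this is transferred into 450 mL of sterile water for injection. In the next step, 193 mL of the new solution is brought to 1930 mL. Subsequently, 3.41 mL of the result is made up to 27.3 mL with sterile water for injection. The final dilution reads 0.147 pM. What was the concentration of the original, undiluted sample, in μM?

Overall dilution factor = 50 × 25.08 × 40.13 × 10 × 8.006 = 4.03 × 10⁶.
Original = 0.147 pM × 4.03 × 10⁶ = 5.92 × 10⁵ pM = 0.592 μM.

0.592 μM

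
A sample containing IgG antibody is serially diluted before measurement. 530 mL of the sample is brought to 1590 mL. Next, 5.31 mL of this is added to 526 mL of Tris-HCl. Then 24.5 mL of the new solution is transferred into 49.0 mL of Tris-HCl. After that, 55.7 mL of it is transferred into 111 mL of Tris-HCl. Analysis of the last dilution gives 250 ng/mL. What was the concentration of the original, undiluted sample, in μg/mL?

Overall dilution factor = 3 × 100.1 × 3 × 2.993 = 2695.
Original = 250 ng/mL × 2695 = 6.74 × 10⁵ ng/mL = 674 μg/mL.

674 μg/mL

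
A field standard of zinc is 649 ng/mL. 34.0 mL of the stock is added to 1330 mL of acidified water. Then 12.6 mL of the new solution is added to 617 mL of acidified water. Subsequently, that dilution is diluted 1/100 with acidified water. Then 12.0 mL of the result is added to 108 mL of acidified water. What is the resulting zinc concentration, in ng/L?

Overall dilution factor = 40.12 × 49.97 × 100 × 10 = 2.00 × 10⁶.
649 ng/mL / 2.00 × 10⁶ = 3.24 × 10⁻⁴ ng/mL = 0.324 ng/L.

0.324 ng/L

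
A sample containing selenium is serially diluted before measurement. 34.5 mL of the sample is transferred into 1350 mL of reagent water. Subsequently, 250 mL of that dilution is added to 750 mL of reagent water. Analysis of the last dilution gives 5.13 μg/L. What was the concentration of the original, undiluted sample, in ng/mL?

823 ng/mL

Overall dilution factor = 40.13 × 4 = 161.
Original = 5.13 μg/L × 161 = 823 μg/L = 823 ng/mL.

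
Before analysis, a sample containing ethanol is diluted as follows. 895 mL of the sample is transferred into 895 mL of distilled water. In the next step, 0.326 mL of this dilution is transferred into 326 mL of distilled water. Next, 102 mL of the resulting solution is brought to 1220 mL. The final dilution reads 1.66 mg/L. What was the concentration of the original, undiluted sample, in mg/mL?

Overall dilution factor = 2 × 1001 × 11.96 = 2.39 × 10⁴.
Original = 1.66 mg/L × 2.39 × 10⁴ = 3.97 × 10⁴ mg/L = 39.7 mg/mL.

39.7 mg/mL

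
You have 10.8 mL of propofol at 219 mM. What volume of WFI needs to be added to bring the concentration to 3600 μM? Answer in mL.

646 mL

3600 μM = 3.60 mM.
V₂ = C₁V₁/C₂ = 219 × 10.8 / 3.60 = 657 mL.
Diluent to add = V₂ − V₁ = 657 − 10.8 = 646 mL.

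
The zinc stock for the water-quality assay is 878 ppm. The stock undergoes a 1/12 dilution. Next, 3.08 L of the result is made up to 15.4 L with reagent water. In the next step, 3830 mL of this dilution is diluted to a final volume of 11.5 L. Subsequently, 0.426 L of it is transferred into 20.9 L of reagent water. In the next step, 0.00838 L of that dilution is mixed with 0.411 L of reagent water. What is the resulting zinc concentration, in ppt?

1950 ppt

Overall dilution factor = 12 × 5 × 3.003 × 50.06 × 50.05 = 4.51 × 10⁵.
878 ppm / 4.51 × 10⁵ = 1.95 × 10⁻³ ppm = 1950 ppt.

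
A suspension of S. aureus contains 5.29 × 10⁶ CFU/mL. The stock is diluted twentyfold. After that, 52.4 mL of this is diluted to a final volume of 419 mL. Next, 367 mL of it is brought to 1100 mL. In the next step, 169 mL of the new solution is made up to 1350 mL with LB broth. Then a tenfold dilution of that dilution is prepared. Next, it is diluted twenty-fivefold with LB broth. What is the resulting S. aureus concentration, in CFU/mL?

5.53 CFU/mL

Overall dilution factor = 20 × 7.996 × 2.997 × 7.988 × 10 × 25 = 9.57 × 10⁵.
5.29 × 10⁶ CFU/mL / 9.57 × 10⁵ = 5.53 CFU/mL.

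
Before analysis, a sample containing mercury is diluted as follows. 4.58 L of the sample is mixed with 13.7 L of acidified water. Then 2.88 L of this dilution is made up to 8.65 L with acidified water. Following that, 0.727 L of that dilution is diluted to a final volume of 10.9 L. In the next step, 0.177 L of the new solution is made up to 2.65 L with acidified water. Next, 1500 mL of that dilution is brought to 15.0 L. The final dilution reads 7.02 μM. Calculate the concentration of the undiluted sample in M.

0.189 M

Overall dilution factor = 3.991 × 3.003 × 14.99 × 14.97 × 10 = 2.69 × 10⁴.
Original = 7.02 μM × 2.69 × 10⁴ = 1.89 × 10⁵ μM = 0.189 M.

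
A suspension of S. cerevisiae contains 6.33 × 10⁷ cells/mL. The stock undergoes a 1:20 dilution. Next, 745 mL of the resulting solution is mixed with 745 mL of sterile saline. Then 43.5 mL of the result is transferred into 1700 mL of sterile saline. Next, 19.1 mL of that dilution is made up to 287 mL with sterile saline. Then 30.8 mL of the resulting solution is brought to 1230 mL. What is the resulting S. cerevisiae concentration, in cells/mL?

Overall dilution factor = 20 × 2 × 40.08 × 15.03 × 39.94 = 9.62 × 10⁵.
6.33 × 10⁷ cells/mL / 9.62 × 10⁵ = 65.8 cells/mL.

65.8 cells/mL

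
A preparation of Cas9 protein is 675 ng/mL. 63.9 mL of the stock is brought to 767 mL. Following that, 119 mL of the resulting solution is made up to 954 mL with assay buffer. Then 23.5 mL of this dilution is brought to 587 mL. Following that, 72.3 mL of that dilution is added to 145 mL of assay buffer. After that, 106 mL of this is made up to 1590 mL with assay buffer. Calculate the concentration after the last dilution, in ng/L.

6.23 ng/L

Overall dilution factor = 12.00 × 8.017 × 24.98 × 3.006 × 15 = 1.08 × 10⁵.
675 ng/mL / 1.08 × 10⁵ = 6.23 × 10⁻³ ng/mL = 6.23 ng/L.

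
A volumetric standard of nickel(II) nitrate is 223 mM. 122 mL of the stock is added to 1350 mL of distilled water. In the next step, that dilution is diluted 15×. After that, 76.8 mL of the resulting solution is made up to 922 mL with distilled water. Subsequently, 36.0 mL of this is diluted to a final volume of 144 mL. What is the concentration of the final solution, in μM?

Overall dilution factor = 12.07 × 15 × 12.01 × 4 = 8691.
223 mM / 8691 = 0.0257 mM = 25.7 μM.

25.7 μM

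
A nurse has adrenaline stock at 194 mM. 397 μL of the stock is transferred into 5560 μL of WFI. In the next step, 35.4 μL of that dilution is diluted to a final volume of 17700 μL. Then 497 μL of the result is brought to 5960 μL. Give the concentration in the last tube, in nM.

2160 nM

Overall dilution factor = 15.01 × 500 × 11.99 = 9.00 × 10⁴.
194 mM / 9.00 × 10⁴ = 2.16 × 10⁻³ mM = 2160 nM.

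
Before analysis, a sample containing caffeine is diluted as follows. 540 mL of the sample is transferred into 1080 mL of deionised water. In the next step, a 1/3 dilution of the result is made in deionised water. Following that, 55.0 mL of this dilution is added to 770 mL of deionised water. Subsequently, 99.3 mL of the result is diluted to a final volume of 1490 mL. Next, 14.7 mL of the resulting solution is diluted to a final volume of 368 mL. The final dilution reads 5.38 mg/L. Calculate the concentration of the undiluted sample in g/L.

273 g/L

Overall dilution factor = 3 × 3 × 15 × 15.01 × 25.03 = 5.07 × 10⁴.
Original = 5.38 mg/L × 5.07 × 10⁴ = 2.73 × 10⁵ mg/L = 273 g/L.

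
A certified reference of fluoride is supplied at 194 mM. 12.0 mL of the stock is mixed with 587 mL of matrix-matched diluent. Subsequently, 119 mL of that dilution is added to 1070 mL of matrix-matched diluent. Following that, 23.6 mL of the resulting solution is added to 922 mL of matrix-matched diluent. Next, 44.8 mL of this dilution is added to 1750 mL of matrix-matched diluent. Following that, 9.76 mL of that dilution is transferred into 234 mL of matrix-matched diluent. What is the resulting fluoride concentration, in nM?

9.70 nM

Overall dilution factor = 49.92 × 9.992 × 40.07 × 40.06 × 24.98 = 2.00 × 10⁷.
194 mM / 2.00 × 10⁷ = 9.70 × 10⁻⁶ mM = 9.70 nM.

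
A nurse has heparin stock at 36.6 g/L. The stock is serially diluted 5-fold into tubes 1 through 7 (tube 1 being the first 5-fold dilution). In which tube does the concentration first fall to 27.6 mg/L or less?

tube 5

Tube n has concentration 36.6 g/L / 5ⁿ.
Need 5ⁿ ≥ 36.6 g/L / 27.6 mg/L = 1326, so n ≥ 4.47.
First such tube: n = 5.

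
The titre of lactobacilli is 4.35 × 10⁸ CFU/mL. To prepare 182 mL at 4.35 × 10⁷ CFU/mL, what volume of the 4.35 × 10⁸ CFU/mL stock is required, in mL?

18.2 mL

V₁ = C₂V₂/C₁ = 4.35 × 10⁷ × 182 / 4.35 × 10⁸ = 18.2 mL.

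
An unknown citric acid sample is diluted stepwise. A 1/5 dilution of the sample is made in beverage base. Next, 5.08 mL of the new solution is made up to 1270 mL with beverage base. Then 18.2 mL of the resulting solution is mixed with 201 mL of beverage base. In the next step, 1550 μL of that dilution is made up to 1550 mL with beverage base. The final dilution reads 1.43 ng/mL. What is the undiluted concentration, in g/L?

21.5 g/L

Overall dilution factor = 5 × 250 × 12.04 × 1000 = 1.51 × 10⁷.
Original = 1.43 ng/mL × 1.51 × 10⁷ = 2.15 × 10⁷ ng/mL = 21.5 g/L.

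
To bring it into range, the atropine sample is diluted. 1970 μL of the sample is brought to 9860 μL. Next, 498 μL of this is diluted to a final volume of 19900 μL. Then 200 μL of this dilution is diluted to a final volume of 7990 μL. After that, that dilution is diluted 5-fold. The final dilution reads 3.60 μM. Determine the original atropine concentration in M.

0.144 M

Overall dilution factor = 5.005 × 39.96 × 39.95 × 5 = 4.00 × 10⁴.
Original = 3.60 μM × 4.00 × 10⁴ = 1.44 × 10⁵ μM = 0.144 M.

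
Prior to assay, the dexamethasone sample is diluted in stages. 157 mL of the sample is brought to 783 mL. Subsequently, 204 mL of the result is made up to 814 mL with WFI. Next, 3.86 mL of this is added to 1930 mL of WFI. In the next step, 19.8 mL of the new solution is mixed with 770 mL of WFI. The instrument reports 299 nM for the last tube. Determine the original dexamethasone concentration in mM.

Overall dilution factor = 4.987 × 3.990 × 501 × 39.89 = 3.98 × 10⁵.
Original = 299 nM × 3.98 × 10⁵ = 1.19 × 10⁸ nM = 119 mM.

119 mM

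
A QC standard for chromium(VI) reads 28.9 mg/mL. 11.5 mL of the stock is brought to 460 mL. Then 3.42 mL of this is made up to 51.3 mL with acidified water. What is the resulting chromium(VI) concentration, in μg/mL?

48.2 μg/mL

Overall dilution factor = 40 × 15 = 600.
28.9 mg/mL / 600 = 0.0482 mg/mL = 48.2 μg/mL.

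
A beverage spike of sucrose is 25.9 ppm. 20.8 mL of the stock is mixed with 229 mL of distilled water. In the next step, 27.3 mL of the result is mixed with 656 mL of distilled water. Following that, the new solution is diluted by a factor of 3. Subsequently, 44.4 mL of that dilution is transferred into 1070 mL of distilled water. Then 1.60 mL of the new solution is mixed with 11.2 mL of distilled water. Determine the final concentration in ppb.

0.143 ppb

Overall dilution factor = 12.01 × 25.03 × 3 × 25.10 × 8 = 1.81 × 10⁵.
25.9 ppm / 1.81 × 10⁵ = 1.43 × 10⁻⁴ ppm = 0.143 ppb.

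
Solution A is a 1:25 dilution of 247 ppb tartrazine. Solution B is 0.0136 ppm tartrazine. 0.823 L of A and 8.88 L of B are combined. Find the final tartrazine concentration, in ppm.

0.0133 ppm

C_A = 247 ppb / 25 = 9.88 ppb.
C_B = 0.0136 ppm = 13.6 ppb.
C_mix = (C_A·V_A + C_B·V_B)/(V_A + V_B) = (9.88×0.823 + 13.6×8.88) / 9.703 = 13.3 ppb = 0.0133 ppm.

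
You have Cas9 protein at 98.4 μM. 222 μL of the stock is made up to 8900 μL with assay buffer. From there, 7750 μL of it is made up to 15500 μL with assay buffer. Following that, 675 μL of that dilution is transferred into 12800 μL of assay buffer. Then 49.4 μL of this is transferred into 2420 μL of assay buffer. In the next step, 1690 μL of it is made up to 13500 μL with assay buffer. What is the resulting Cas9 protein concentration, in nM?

Overall dilution factor = 40.09 × 2 × 19.96 × 49.99 × 7.988 = 6.39 × 10⁵.
98.4 μM / 6.39 × 10⁵ = 1.54 × 10⁻⁴ μM = 0.154 nM.

0.154 nM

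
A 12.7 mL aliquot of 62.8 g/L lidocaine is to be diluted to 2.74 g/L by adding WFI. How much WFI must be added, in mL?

278 mL

V₂ = C₁V₁/C₂ = 62.8 × 12.7 / 2.74 = 291 mL.
Diluent to add = V₂ − V₁ = 291 − 12.7 = 278 mL.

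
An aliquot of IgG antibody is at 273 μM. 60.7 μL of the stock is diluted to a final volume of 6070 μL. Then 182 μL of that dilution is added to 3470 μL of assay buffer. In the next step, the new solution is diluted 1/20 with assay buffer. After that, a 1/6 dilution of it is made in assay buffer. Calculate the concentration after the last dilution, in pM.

1130 pM

Overall dilution factor = 100 × 20.07 × 20 × 6 = 2.41 × 10⁵.
273 μM / 2.41 × 10⁵ = 1.13 × 10⁻³ μM = 1130 pM.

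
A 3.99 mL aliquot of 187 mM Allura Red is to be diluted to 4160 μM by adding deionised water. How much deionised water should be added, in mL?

175 mL

4160 μM = 4.16 mM.
V₂ = C₁V₁/C₂ = 187 × 3.99 / 4.16 = 179 mL.
Diluent to add = V₂ − V₁ = 179 − 3.99 = 175 mL.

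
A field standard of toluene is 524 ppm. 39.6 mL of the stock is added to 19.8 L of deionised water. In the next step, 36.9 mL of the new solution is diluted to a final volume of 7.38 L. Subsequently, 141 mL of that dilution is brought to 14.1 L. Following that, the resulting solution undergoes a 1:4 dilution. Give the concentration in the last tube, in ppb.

0.0131 ppb

Overall dilution factor = 501 × 200 × 100 × 4 = 4.01 × 10⁷.
524 ppm / 4.01 × 10⁷ = 1.31 × 10⁻⁵ ppm = 0.0131 ppb.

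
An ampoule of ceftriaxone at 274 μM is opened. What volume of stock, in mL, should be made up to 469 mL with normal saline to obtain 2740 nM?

4.69 mL

2740 nM = 2.74 μM.
V₁ = C₂V₂/C₁ = 2.74 × 469 / 274 = 4.69 mL.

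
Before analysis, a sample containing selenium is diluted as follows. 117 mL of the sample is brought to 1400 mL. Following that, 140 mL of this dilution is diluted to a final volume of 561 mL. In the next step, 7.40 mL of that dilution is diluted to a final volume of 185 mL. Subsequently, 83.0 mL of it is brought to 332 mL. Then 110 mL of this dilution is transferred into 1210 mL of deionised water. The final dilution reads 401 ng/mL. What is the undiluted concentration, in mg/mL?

23.1 mg/mL

Overall dilution factor = 11.97 × 4.007 × 25 × 4 × 12 = 5.75 × 10⁴.
Original = 401 ng/mL × 5.75 × 10⁴ = 2.31 × 10⁷ ng/mL = 23.1 mg/mL.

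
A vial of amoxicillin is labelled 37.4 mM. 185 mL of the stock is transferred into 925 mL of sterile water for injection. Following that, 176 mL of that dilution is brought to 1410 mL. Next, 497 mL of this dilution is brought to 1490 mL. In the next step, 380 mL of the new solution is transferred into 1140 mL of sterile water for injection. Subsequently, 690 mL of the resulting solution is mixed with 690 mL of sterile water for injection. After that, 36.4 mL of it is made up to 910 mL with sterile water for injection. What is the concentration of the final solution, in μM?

Overall dilution factor = 6 × 8.011 × 2.998 × 4 × 2 × 25 = 2.88 × 10⁴.
37.4 mM / 2.88 × 10⁴ = 1.30 × 10⁻³ mM = 1.30 μM.

1.30 μM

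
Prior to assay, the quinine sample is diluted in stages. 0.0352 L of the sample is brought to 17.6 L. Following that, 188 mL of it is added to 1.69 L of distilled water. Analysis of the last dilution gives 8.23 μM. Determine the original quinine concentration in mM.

41.1 mM

Overall dilution factor = 500 × 9.989 = 4995.
Original = 8.23 μM × 4995 = 4.11 × 10⁴ μM = 41.1 mM.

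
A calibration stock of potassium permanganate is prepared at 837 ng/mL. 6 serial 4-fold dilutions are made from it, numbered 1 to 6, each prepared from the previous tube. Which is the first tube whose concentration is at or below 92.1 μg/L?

tube 2

Tube n has concentration 837 ng/mL / 4ⁿ.
Need 4ⁿ ≥ 837 ng/mL / 92.1 μg/L = 9.09, so n ≥ 1.59.
First such tube: n = 2.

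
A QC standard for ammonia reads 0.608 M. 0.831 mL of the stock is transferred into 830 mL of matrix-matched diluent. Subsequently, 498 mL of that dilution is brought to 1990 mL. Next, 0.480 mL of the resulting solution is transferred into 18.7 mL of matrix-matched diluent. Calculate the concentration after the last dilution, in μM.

Overall dilution factor = 999.8 × 3.996 × 39.96 = 1.60 × 10⁵.
0.608 M / 1.60 × 10⁵ = 3.81 × 10⁻⁶ M = 3.81 μM.

3.81 μM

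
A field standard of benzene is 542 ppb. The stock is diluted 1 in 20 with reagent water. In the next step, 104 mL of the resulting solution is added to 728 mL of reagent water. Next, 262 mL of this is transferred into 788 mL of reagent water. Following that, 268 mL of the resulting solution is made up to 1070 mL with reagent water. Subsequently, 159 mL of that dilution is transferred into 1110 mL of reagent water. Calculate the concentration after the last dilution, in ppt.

Overall dilution factor = 20 × 8 × 4.008 × 3.993 × 7.981 = 2.04 × 10⁴.
542 ppb / 2.04 × 10⁴ = 0.0265 ppb = 26.5 ppt.

26.5 ppt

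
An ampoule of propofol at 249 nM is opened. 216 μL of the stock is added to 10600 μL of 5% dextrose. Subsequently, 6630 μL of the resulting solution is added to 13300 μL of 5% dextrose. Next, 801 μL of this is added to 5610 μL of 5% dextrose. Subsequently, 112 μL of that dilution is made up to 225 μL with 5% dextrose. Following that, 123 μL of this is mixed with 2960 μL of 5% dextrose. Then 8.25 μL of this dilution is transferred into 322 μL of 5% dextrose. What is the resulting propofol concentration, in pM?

Overall dilution factor = 50.07 × 3.006 × 8.004 × 2.009 × 25.07 × 40.03 = 2.43 × 10⁶.
249 nM / 2.43 × 10⁶ = 1.03 × 10⁻⁴ nM = 0.103 pM.

0.103 pM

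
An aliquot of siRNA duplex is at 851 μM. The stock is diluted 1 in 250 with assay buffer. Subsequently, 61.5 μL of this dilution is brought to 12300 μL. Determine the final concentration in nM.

Overall dilution factor = 250 × 200 = 5.00 × 10⁴.
851 μM / 5.00 × 10⁴ = 0.0170 μM = 17.0 nM.

17.0 nM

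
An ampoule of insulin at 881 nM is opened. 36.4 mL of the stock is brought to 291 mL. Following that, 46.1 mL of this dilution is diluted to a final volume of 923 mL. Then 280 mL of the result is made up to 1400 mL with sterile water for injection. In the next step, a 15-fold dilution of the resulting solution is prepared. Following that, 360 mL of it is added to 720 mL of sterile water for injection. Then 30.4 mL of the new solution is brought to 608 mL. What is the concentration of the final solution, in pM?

Overall dilution factor = 7.995 × 20.02 × 5 × 15 × 3 × 20 = 7.20 × 10⁵.
881 nM / 7.20 × 10⁵ = 1.22 × 10⁻³ nM = 1.22 pM.

1.22 pM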